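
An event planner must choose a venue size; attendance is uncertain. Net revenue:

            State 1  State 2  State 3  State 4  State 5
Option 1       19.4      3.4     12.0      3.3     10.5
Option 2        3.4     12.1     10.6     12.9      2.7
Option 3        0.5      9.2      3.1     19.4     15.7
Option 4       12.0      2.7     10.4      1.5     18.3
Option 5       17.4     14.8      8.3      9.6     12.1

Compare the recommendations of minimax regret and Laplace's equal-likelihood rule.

minimax regret → Option 5; laplace → Option 5 (agree)

Column bests: State 1=19.4, State 2=14.8, State 3=12.0, State 4=19.4, State 5=18.3.
Option 1 regrets: 0.0, 11.4, 0.0, 16.1, 7.8 → max 16.1
Option 2 regrets: 16.0, 2.7, 1.4, 6.5, 15.6 → max 16.0
Option 3 regrets: 18.9, 5.6, 8.9, 0.0, 2.6 → max 18.9
Option 4 regrets: 7.4, 12.1, 1.6, 17.9, 0.0 → max 17.9
Option 5 regrets: 2.0, 0.0, 3.7, 9.8, 6.2 → max 9.8
Smallest max regret = 9.8 → Option 5.
Row averages: Option 1=9.72, Option 2=8.34, Option 3=9.58, Option 4=8.98, Option 5=12.44
Highest average = 12.44 → Option 5.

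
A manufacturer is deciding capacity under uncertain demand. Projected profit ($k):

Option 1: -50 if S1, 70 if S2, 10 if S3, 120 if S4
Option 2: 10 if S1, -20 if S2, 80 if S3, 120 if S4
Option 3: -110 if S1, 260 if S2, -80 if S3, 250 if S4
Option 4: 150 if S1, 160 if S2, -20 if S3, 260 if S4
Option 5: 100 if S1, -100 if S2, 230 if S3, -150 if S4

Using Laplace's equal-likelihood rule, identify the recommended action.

Option 4

Row averages: Option 1=37.5, Option 2=47.5, Option 3=80, Option 4=137.5, Option 5=20
Highest average = 137.5 → Option 4.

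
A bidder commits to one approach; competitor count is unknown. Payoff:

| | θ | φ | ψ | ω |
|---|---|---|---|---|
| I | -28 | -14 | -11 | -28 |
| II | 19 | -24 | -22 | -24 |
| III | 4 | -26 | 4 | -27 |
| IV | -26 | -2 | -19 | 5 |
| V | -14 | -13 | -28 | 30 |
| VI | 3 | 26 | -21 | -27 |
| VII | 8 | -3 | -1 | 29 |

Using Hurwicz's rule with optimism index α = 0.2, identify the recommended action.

VII

I: 0.2·(-11) + 0.8·(-28) = -24.6
II: 0.2·19 + 0.8·(-24) = -15.4
III: 0.2·4 + 0.8·(-27) = -20.8
IV: 0.2·5 + 0.8·(-26) = -19.8
V: 0.2·30 + 0.8·(-28) = -16.4
VI: 0.2·26 + 0.8·(-27) = -16.4
VII: 0.2·29 + 0.8·(-3) = 3.4
Highest Hurwicz score = 3.4 → VII.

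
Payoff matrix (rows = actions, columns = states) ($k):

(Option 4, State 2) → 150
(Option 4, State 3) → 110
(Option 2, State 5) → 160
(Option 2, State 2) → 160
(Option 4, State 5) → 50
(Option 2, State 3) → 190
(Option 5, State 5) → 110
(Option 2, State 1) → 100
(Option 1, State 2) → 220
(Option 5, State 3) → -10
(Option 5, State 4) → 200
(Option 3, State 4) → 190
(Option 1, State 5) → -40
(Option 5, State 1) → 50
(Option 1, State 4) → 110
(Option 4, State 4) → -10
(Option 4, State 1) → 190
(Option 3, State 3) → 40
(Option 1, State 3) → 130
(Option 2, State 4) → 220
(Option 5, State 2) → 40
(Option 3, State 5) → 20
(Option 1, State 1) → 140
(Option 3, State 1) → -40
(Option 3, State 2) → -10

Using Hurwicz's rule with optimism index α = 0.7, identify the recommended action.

Option 2

Option 1: 0.7·220 + 0.3·(-40) = 142
Option 2: 0.7·220 + 0.3·100 = 184
Option 3: 0.7·190 + 0.3·(-40) = 121
Option 4: 0.7·190 + 0.3·(-10) = 130
Option 5: 0.7·200 + 0.3·(-10) = 137
Highest Hurwicz score = 184 → Option 2.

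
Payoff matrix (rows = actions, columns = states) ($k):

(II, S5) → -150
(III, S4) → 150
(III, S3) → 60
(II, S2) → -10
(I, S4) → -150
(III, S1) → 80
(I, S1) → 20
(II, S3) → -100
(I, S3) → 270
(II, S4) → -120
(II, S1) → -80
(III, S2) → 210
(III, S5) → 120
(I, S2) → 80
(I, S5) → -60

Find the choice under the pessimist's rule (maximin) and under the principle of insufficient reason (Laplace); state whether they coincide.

maximin → III; laplace → III (agree)

Row minima: I=-150, II=-150, III=60
Best worst-case = 60 → III.
Row averages: I=32, II=-92, III=124
Highest average = 124 → III.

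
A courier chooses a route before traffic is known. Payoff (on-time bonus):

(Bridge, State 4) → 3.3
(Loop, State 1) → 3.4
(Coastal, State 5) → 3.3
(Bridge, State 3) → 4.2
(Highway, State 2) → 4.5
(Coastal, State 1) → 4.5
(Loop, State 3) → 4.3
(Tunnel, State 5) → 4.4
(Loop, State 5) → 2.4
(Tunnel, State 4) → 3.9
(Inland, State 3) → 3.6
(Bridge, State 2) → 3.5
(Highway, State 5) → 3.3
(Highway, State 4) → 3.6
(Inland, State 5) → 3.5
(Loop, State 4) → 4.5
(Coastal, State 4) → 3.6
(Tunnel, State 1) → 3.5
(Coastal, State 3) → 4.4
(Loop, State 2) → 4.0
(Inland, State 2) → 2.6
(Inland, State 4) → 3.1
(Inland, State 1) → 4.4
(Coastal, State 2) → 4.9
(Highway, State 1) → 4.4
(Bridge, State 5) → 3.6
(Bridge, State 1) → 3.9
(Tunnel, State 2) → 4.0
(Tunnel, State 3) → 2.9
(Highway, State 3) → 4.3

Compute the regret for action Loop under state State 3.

0.1

Best payoff under State 3 is 4.4.
Regret = 4.4 − 4.3 = 0.1.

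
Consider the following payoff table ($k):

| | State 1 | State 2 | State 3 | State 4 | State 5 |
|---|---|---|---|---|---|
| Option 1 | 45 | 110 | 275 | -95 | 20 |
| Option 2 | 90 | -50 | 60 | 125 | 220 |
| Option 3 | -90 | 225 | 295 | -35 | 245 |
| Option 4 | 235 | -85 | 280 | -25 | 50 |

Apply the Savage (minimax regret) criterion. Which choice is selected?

Option 1

Column bests: State 1=235, State 2=225, State 3=295, State 4=125, State 5=245.
Option 1 regrets: 190, 115, 20, 220, 225 → max 225
Option 2 regrets: 145, 275, 235, 0, 25 → max 275
Option 3 regrets: 325, 0, 0, 160, 0 → max 325
Option 4 regrets: 0, 310, 15, 150, 195 → max 310
Smallest max regret = 225 → Option 1.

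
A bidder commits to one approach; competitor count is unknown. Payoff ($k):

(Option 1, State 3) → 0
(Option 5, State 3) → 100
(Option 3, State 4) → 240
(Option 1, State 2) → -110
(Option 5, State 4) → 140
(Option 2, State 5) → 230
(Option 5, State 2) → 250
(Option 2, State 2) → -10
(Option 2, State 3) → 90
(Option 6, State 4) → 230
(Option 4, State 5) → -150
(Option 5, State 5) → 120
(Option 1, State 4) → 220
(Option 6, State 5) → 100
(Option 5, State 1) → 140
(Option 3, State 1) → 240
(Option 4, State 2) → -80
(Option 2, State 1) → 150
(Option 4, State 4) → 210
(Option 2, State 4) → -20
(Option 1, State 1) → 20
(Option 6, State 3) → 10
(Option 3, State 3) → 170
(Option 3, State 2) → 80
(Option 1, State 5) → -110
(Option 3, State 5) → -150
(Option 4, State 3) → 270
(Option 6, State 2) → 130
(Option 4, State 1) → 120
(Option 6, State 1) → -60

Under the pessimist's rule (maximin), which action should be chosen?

Option 5

Row minima: Option 1=-110, Option 2=-20, Option 3=-150, Option 4=-150, Option 5=100, Option 6=-60
Best worst-case = 100 → Option 5.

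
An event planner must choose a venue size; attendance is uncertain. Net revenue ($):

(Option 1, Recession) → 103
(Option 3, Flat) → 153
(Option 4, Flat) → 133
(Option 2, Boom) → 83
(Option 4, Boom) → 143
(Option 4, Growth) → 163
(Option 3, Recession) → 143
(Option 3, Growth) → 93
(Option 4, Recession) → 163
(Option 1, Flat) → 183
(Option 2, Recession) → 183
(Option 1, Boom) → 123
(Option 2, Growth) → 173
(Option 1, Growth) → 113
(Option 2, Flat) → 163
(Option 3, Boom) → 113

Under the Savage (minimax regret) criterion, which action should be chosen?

Option 4

Column bests: Recession=183, Flat=183, Growth=173, Boom=143.
Option 1 regrets: 80, 0, 60, 20 → max 80
Option 2 regrets: 0, 20, 0, 60 → max 60
Option 3 regrets: 40, 30, 80, 30 → max 80
Option 4 regrets: 20, 50, 10, 0 → max 50
Smallest max regret = 50 → Option 4.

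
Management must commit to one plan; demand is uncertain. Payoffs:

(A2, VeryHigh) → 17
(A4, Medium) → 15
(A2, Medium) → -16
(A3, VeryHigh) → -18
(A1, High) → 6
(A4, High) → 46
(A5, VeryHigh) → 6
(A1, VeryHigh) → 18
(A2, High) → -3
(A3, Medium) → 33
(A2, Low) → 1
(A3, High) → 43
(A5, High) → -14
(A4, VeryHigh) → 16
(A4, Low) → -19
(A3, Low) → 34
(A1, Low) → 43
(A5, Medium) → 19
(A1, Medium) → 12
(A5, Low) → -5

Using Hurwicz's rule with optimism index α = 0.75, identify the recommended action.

A1

A1: 0.75·43 + 0.25·6 = 33.75
A2: 0.75·17 + 0.25·(-16) = 8.75
A3: 0.75·43 + 0.25·(-18) = 27.75
A4: 0.75·46 + 0.25·(-19) = 29.75
A5: 0.75·19 + 0.25·(-14) = 10.75
Highest Hurwicz score = 33.75 → A1.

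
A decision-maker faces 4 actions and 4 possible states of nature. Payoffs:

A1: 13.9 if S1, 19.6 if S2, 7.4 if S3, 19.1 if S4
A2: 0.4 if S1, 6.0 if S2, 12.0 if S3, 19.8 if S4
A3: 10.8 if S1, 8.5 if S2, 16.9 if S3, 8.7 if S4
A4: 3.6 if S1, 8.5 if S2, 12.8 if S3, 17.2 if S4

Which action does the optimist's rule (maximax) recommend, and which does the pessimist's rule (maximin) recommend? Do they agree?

Row maxima: A1=19.6, A2=19.8, A3=16.9, A4=17.2
Best best-case = 19.8 → A2.
Row minima: A1=7.4, A2=0.4, A3=8.5, A4=3.6
Best worst-case = 8.5 → A3.

maximax → A2; maximin → A3 (disagree)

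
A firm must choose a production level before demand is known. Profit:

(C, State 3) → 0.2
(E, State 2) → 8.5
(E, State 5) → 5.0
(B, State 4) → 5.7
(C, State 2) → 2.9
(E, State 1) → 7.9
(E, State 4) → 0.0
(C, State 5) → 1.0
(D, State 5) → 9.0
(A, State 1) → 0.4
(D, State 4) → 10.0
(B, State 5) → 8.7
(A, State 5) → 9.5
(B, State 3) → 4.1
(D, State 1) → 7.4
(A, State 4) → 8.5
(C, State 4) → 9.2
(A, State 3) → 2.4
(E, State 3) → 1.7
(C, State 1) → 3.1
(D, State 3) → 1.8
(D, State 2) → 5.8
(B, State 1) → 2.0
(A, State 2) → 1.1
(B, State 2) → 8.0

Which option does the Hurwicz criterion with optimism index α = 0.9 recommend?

D

A: 0.9·9.5 + 0.1·0.4 = 8.59
B: 0.9·8.7 + 0.1·2.0 = 8.03
C: 0.9·9.2 + 0.1·0.2 = 8.3
D: 0.9·10.0 + 0.1·1.8 = 9.18
E: 0.9·8.5 + 0.1·0.0 = 7.65
Highest Hurwicz score = 9.18 → D.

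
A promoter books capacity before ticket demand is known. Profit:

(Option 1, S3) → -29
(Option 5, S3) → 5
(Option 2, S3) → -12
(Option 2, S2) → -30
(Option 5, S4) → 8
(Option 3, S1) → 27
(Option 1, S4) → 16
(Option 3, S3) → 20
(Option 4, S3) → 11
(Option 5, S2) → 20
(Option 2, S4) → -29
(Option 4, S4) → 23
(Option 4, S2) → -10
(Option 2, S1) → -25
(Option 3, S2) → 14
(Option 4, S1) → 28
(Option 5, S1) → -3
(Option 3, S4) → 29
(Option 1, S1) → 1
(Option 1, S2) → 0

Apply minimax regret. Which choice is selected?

Column bests: S1=28, S2=20, S3=20, S4=29.
Option 1 regrets: 27, 20, 49, 13 → max 49
Option 2 regrets: 53, 50, 32, 58 → max 58
Option 3 regrets: 1, 6, 0, 0 → max 6
Option 4 regrets: 0, 30, 9, 6 → max 30
Option 5 regrets: 31, 0, 15, 21 → max 31
Smallest max regret = 6 → Option 3.

Option 3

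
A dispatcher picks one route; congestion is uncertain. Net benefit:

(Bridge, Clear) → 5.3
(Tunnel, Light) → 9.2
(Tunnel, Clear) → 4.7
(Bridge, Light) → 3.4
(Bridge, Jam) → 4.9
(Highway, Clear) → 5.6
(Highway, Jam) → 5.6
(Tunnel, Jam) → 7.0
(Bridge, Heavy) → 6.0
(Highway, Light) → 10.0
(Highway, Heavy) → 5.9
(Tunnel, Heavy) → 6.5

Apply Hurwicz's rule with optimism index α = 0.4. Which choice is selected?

Bridge: 0.4·6.0 + 0.6·3.4 = 4.44
Tunnel: 0.4·9.2 + 0.6·4.7 = 6.5
Highway: 0.4·10.0 + 0.6·5.6 = 7.36
Highest Hurwicz score = 7.36 → Highway.

Highway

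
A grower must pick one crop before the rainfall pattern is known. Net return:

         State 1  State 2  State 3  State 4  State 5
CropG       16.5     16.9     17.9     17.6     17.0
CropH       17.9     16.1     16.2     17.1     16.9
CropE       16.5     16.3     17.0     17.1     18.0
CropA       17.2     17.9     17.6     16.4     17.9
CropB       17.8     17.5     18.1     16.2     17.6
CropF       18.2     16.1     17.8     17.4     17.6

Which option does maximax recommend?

Row maxima: CropG=17.9, CropH=17.9, CropE=18.0, CropA=17.9, CropB=18.1, CropF=18.2
Best best-case = 18.2 → CropF.

CropF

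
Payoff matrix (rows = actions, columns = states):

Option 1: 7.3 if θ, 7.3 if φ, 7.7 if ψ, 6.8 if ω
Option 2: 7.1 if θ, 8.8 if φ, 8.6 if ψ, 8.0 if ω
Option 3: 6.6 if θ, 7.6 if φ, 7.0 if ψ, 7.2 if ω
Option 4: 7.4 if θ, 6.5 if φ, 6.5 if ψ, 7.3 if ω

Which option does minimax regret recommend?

Column bests: θ=7.4, φ=8.8, ψ=8.6, ω=8.0.
Option 1 regrets: 0.1, 1.5, 0.9, 1.2 → max 1.5
Option 2 regrets: 0.3, 0.0, 0.0, 0.0 → max 0.3
Option 3 regrets: 0.8, 1.2, 1.6, 0.8 → max 1.6
Option 4 regrets: 0.0, 2.3, 2.1, 0.7 → max 2.3
Smallest max regret = 0.3 → Option 2.

Option 2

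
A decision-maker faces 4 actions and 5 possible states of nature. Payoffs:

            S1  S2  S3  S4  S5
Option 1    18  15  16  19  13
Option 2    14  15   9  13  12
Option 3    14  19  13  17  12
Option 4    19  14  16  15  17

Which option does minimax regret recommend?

Option 1

Column bests: S1=19, S2=19, S3=16, S4=19, S5=17.
Option 1 regrets: 1, 4, 0, 0, 4 → max 4
Option 2 regrets: 5, 4, 7, 6, 5 → max 7
Option 3 regrets: 5, 0, 3, 2, 5 → max 5
Option 4 regrets: 0, 5, 0, 4, 0 → max 5
Smallest max regret = 4 → Option 1.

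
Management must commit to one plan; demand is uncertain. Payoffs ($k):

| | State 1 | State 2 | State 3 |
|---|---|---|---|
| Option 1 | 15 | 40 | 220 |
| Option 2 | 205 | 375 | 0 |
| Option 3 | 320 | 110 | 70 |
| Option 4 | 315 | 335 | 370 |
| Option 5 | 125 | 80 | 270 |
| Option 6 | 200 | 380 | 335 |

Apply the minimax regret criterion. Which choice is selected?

Option 4

Column bests: State 1=320, State 2=380, State 3=370.
Option 1 regrets: 305, 340, 150 → max 340
Option 2 regrets: 115, 5, 370 → max 370
Option 3 regrets: 0, 270, 300 → max 300
Option 4 regrets: 5, 45, 0 → max 45
Option 5 regrets: 195, 300, 100 → max 300
Option 6 regrets: 120, 0, 35 → max 120
Smallest max regret = 45 → Option 4.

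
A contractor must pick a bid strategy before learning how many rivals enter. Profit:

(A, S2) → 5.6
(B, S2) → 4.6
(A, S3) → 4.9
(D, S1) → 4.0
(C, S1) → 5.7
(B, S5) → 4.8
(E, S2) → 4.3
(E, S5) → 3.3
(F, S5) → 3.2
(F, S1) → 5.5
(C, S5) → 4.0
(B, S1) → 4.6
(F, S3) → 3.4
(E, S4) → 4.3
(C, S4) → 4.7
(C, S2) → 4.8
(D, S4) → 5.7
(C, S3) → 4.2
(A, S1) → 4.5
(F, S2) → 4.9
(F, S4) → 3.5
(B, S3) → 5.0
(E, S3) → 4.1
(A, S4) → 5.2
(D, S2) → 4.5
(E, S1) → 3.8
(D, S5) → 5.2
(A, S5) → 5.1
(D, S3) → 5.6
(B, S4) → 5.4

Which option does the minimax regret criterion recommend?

B

Column bests: S1=5.7, S2=5.6, S3=5.6, S4=5.7, S5=5.2.
A regrets: 1.2, 0.0, 0.7, 0.5, 0.1 → max 1.2
B regrets: 1.1, 1.0, 0.6, 0.3, 0.4 → max 1.1
C regrets: 0.0, 0.8, 1.4, 1.0, 1.2 → max 1.4
D regrets: 1.7, 1.1, 0.0, 0.0, 0.0 → max 1.7
E regrets: 1.9, 1.3, 1.5, 1.4, 1.9 → max 1.9
F regrets: 0.2, 0.7, 2.2, 2.2, 2.0 → max 2.2
Smallest max regret = 1.1 → B.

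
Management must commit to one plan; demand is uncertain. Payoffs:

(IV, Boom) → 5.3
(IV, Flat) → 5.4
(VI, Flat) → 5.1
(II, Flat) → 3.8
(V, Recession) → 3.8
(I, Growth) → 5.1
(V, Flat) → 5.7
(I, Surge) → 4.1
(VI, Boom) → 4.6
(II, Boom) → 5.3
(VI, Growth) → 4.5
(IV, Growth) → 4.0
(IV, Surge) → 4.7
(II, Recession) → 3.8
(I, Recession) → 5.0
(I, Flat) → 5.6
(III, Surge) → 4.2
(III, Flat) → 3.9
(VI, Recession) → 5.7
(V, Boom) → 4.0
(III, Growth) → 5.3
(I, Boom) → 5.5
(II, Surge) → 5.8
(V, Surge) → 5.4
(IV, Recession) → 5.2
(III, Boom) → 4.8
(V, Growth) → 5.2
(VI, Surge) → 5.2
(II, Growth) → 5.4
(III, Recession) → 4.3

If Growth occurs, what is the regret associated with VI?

0.9

Best payoff under Growth is 5.4.
Regret = 5.4 − 4.5 = 0.9.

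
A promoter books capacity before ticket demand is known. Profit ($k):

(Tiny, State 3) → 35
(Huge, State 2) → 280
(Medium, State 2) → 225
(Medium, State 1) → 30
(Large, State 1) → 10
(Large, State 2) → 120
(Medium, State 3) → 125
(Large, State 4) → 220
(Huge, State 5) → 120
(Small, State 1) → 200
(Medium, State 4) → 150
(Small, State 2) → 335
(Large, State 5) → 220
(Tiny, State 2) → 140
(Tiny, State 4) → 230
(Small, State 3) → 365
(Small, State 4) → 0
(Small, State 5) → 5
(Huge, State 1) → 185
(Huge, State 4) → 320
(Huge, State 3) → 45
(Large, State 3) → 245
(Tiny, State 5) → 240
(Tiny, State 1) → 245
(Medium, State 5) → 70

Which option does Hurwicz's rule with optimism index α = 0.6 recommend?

Small

Tiny: 0.6·245 + 0.4·35 = 161
Small: 0.6·365 + 0.4·0 = 219
Medium: 0.6·225 + 0.4·30 = 147
Large: 0.6·245 + 0.4·10 = 151
Huge: 0.6·320 + 0.4·45 = 210
Highest Hurwicz score = 219 → Small.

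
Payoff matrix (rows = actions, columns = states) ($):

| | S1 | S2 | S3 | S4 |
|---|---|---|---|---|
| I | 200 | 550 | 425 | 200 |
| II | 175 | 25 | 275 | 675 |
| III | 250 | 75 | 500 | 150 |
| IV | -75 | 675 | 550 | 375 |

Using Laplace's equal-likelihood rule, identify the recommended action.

Row averages: I=343.75, II=287.5, III=243.75, IV=381.25
Highest average = 381.25 → IV.

IV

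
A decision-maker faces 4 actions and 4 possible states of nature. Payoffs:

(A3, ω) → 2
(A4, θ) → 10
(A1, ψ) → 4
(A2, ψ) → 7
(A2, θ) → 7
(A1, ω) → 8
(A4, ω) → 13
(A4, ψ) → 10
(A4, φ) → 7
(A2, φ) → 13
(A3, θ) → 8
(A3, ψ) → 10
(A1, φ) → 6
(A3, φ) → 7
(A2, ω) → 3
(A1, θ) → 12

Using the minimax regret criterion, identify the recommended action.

Column bests: θ=12, φ=13, ψ=10, ω=13.
A1 regrets: 0, 7, 6, 5 → max 7
A2 regrets: 5, 0, 3, 10 → max 10
A3 regrets: 4, 6, 0, 11 → max 11
A4 regrets: 2, 6, 0, 0 → max 6
Smallest max regret = 6 → A4.

A4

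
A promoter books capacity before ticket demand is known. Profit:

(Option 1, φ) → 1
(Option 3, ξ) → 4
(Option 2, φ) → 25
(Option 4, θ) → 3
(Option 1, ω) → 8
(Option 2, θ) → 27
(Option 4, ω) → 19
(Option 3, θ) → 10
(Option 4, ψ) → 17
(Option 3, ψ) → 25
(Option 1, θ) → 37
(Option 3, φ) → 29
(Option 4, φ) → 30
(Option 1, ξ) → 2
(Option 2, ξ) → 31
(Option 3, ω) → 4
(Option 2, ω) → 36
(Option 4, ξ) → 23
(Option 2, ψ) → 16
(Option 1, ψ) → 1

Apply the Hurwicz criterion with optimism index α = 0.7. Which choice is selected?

Option 2

Option 1: 0.7·37 + 0.3·1 = 26.2
Option 2: 0.7·36 + 0.3·16 = 30
Option 3: 0.7·29 + 0.3·4 = 21.5
Option 4: 0.7·30 + 0.3·3 = 21.9
Highest Hurwicz score = 30 → Option 2.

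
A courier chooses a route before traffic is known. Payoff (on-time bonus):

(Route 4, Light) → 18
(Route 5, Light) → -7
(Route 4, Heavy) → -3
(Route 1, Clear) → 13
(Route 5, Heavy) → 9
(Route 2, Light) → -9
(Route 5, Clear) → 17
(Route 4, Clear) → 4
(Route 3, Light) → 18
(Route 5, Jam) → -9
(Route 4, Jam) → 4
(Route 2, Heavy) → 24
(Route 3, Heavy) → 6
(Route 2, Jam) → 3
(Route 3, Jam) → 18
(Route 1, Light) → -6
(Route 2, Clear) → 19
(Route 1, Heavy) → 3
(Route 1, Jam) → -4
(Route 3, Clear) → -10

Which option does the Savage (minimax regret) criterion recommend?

Column bests: Clear=19, Light=18, Heavy=24, Jam=18.
Route 1 regrets: 6, 24, 21, 22 → max 24
Route 2 regrets: 0, 27, 0, 15 → max 27
Route 3 regrets: 29, 0, 18, 0 → max 29
Route 4 regrets: 15, 0, 27, 14 → max 27
Route 5 regrets: 2, 25, 15, 27 → max 27
Smallest max regret = 24 → Route 1.

Route 1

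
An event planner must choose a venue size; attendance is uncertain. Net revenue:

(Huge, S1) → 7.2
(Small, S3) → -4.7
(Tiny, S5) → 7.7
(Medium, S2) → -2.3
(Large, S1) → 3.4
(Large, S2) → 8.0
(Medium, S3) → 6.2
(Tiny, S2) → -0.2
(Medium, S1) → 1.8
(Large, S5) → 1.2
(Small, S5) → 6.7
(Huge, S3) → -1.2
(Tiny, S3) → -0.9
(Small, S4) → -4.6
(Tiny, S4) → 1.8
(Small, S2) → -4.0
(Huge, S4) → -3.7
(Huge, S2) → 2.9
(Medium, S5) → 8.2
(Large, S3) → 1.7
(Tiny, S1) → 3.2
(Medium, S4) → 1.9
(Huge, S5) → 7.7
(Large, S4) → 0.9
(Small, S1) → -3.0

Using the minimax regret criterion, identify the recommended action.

Column bests: S1=7.2, S2=8.0, S3=6.2, S4=1.9, S5=8.2.
Tiny regrets: 4.0, 8.2, 7.1, 0.1, 0.5 → max 8.2
Small regrets: 10.2, 12.0, 10.9, 6.5, 1.5 → max 12.0
Medium regrets: 5.4, 10.3, 0.0, 0.0, 0.0 → max 10.3
Large regrets: 3.8, 0.0, 4.5, 1.0, 7.0 → max 7.0
Huge regrets: 0.0, 5.1, 7.4, 5.6, 0.5 → max 7.4
Smallest max regret = 7.0 → Large.

Large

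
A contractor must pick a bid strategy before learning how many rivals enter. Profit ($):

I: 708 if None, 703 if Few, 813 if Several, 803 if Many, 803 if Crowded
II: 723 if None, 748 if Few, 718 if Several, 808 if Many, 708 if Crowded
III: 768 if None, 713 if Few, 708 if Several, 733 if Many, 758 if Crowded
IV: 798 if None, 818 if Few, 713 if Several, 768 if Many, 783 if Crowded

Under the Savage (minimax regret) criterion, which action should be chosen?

Column bests: None=798, Few=818, Several=813, Many=808, Crowded=803.
I regrets: 90, 115, 0, 5, 0 → max 115
II regrets: 75, 70, 95, 0, 95 → max 95
III regrets: 30, 105, 105, 75, 45 → max 105
IV regrets: 0, 0, 100, 40, 20 → max 100
Smallest max regret = 95 → II.

II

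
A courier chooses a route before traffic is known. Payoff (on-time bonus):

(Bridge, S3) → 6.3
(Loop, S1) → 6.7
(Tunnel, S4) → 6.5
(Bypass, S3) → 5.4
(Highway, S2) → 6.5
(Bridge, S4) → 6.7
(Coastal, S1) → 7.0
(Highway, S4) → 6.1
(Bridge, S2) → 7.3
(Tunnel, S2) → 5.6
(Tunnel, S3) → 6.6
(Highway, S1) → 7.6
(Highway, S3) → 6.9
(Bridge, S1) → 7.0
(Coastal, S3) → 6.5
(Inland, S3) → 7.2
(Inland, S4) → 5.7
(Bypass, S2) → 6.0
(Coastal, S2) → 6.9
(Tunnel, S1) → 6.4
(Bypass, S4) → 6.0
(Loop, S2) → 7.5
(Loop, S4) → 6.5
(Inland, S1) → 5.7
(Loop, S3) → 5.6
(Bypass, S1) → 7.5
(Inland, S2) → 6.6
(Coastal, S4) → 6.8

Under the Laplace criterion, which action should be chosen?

Bridge

Row averages: Inland=6.3, Highway=6.775, Bridge=6.825, Tunnel=6.275, Coastal=6.8, Loop=6.575, Bypass=6.225
Highest average = 6.825 → Bridge.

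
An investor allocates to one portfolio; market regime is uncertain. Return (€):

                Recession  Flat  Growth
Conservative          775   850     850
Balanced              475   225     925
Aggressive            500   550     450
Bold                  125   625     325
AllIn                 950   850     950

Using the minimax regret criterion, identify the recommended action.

Column bests: Recession=950, Flat=850, Growth=950.
Conservative regrets: 175, 0, 100 → max 175
Balanced regrets: 475, 625, 25 → max 625
Aggressive regrets: 450, 300, 500 → max 500
Bold regrets: 825, 225, 625 → max 825
AllIn regrets: 0, 0, 0 → max 0
Smallest max regret = 0 → AllIn.

AllIn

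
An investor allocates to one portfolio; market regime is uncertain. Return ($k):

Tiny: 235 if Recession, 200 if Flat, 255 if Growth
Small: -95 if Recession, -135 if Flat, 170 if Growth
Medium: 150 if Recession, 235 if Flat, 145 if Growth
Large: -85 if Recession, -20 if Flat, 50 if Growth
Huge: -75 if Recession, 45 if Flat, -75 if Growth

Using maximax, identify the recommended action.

Tiny

Row maxima: Tiny=255, Small=170, Medium=235, Large=50, Huge=45
Best best-case = 255 → Tiny.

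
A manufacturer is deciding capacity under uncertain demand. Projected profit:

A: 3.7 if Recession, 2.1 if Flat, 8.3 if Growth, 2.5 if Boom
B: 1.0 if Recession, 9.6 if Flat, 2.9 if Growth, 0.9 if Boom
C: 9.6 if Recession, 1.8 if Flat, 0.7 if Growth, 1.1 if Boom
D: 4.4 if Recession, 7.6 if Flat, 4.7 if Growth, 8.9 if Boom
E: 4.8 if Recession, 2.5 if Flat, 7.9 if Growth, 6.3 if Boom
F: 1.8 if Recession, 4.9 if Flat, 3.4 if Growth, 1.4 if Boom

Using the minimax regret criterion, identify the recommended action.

Column bests: Recession=9.6, Flat=9.6, Growth=8.3, Boom=8.9.
A regrets: 5.9, 7.5, 0.0, 6.4 → max 7.5
B regrets: 8.6, 0.0, 5.4, 8.0 → max 8.6
C regrets: 0.0, 7.8, 7.6, 7.8 → max 7.8
D regrets: 5.2, 2.0, 3.6, 0.0 → max 5.2
E regrets: 4.8, 7.1, 0.4, 2.6 → max 7.1
F regrets: 7.8, 4.7, 4.9, 7.5 → max 7.8
Smallest max regret = 5.2 → D.

D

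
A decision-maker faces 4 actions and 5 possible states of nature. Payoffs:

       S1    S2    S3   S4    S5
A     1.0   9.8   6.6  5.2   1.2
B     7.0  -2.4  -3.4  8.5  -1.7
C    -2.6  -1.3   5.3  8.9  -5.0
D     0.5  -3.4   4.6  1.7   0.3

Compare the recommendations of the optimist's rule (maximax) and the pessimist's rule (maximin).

Row maxima: A=9.8, B=8.5, C=8.9, D=4.6
Best best-case = 9.8 → A.
Row minima: A=1.0, B=-3.4, C=-5.0, D=-3.4
Best worst-case = 1.0 → A.

maximax → A; maximin → A (agree)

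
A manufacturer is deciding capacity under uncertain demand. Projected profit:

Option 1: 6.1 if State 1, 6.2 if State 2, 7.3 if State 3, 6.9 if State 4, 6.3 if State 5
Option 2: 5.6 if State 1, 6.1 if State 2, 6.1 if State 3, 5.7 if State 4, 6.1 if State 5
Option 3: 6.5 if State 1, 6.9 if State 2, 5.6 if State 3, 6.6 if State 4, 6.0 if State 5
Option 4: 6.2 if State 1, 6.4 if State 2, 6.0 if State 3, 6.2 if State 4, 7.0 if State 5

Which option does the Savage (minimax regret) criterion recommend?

Column bests: State 1=6.5, State 2=6.9, State 3=7.3, State 4=6.9, State 5=7.0.
Option 1 regrets: 0.4, 0.7, 0.0, 0.0, 0.7 → max 0.7
Option 2 regrets: 0.9, 0.8, 1.2, 1.2, 0.9 → max 1.2
Option 3 regrets: 0.0, 0.0, 1.7, 0.3, 1.0 → max 1.7
Option 4 regrets: 0.3, 0.5, 1.3, 0.7, 0.0 → max 1.3
Smallest max regret = 0.7 → Option 1.

Option 1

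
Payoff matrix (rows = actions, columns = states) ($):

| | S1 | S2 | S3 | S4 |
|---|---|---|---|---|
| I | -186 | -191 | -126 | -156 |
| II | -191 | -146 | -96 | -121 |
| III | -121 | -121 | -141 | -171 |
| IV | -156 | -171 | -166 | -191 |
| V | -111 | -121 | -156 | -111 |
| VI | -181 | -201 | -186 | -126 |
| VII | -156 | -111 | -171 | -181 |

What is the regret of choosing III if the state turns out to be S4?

Best payoff under S4 is -111.
Regret = -111 − (-171) = 60.

60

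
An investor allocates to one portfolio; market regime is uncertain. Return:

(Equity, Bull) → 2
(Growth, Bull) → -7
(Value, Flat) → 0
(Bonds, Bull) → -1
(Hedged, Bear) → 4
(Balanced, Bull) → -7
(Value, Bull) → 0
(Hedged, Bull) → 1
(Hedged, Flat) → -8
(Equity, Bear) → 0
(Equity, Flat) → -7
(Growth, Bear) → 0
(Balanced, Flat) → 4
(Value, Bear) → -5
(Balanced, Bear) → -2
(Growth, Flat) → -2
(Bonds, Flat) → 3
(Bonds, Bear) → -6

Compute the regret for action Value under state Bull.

Best payoff under Bull is 2.
Regret = 2 − 0 = 2.

2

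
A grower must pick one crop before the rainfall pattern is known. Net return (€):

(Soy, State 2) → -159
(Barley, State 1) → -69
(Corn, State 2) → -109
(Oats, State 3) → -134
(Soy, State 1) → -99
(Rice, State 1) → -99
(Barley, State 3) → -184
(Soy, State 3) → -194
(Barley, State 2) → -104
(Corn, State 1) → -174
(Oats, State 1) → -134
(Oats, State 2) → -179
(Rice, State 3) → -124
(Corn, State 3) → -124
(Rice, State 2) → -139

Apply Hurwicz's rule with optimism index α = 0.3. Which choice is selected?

Rice

Barley: 0.3·(-69) + 0.7·(-184) = -149.5
Oats: 0.3·(-134) + 0.7·(-179) = -165.5
Soy: 0.3·(-99) + 0.7·(-194) = -165.5
Rice: 0.3·(-99) + 0.7·(-139) = -127
Corn: 0.3·(-109) + 0.7·(-174) = -154.5
Highest Hurwicz score = -127 → Rice.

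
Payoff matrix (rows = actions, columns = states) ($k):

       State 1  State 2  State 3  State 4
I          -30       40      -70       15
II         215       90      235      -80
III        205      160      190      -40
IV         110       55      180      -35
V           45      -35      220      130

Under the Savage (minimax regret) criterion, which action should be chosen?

IV

Column bests: State 1=215, State 2=160, State 3=235, State 4=130.
I regrets: 245, 120, 305, 115 → max 305
II regrets: 0, 70, 0, 210 → max 210
III regrets: 10, 0, 45, 170 → max 170
IV regrets: 105, 105, 55, 165 → max 165
V regrets: 170, 195, 15, 0 → max 195
Smallest max regret = 165 → IV.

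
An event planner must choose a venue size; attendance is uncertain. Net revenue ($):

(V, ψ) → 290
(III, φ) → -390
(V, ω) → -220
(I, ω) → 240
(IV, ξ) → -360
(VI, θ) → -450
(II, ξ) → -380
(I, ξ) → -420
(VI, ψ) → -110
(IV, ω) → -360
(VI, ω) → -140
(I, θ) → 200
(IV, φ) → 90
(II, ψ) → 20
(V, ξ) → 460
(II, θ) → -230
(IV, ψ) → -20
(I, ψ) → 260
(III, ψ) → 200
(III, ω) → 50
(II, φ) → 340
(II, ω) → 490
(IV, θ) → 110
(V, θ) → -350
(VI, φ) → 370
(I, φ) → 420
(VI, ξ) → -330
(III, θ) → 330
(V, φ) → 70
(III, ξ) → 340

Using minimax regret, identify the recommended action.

V

Column bests: θ=330, φ=420, ψ=290, ω=490, ξ=460.
I regrets: 130, 0, 30, 250, 880 → max 880
II regrets: 560, 80, 270, 0, 840 → max 840
III regrets: 0, 810, 90, 440, 120 → max 810
IV regrets: 220, 330, 310, 850, 820 → max 850
V regrets: 680, 350, 0, 710, 0 → max 710
VI regrets: 780, 50, 400, 630, 790 → max 790
Smallest max regret = 710 → V.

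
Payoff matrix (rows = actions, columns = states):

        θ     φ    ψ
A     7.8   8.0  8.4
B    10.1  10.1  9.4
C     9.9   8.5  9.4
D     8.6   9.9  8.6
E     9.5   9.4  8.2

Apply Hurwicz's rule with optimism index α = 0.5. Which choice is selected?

B

A: 0.5·8.4 + 0.5·7.8 = 8.1
B: 0.5·10.1 + 0.5·9.4 = 9.75
C: 0.5·9.9 + 0.5·8.5 = 9.2
D: 0.5·9.9 + 0.5·8.6 = 9.25
E: 0.5·9.5 + 0.5·8.2 = 8.85
Highest Hurwicz score = 9.75 → B.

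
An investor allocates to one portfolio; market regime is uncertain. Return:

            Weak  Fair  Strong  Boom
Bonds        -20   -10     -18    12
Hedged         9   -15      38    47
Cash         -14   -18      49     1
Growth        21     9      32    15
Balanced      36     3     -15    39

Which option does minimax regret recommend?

Hedged

Column bests: Weak=36, Fair=9, Strong=49, Boom=47.
Bonds regrets: 56, 19, 67, 35 → max 67
Hedged regrets: 27, 24, 11, 0 → max 27
Cash regrets: 50, 27, 0, 46 → max 50
Growth regrets: 15, 0, 17, 32 → max 32
Balanced regrets: 0, 6, 64, 8 → max 64
Smallest max regret = 27 → Hedged.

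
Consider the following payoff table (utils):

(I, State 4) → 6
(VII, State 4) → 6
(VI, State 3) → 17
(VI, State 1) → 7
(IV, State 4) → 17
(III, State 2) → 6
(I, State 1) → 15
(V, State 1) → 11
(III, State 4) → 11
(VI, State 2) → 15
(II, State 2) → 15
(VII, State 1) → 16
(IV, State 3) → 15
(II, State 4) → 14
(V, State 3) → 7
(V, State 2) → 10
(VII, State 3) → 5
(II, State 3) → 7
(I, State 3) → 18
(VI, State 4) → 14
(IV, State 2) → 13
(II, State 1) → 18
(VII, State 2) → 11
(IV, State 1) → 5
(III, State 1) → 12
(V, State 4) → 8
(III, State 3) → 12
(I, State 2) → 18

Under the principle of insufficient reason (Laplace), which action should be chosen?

I

Row averages: I=14.25, II=13.5, III=10.25, IV=12.5, V=9, VI=13.25, VII=9.5
Highest average = 14.25 → I.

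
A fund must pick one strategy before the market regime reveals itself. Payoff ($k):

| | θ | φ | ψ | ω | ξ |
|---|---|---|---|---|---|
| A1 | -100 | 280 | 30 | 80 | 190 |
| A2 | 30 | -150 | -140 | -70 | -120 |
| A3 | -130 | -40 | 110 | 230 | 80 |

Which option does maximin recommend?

A1

Row minima: A1=-100, A2=-150, A3=-130
Best worst-case = -100 → A1.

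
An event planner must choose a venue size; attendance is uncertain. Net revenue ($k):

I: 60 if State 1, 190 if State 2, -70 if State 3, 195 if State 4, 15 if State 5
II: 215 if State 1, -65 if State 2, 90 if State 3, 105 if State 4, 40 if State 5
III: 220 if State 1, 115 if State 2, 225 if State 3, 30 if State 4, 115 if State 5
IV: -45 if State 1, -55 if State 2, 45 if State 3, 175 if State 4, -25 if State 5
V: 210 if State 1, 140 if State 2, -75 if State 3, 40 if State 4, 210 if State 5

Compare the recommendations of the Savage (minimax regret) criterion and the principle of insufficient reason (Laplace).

Column bests: State 1=220, State 2=190, State 3=225, State 4=195, State 5=210.
I regrets: 160, 0, 295, 0, 195 → max 295
II regrets: 5, 255, 135, 90, 170 → max 255
III regrets: 0, 75, 0, 165, 95 → max 165
IV regrets: 265, 245, 180, 20, 235 → max 265
V regrets: 10, 50, 300, 155, 0 → max 300
Smallest max regret = 165 → III.
Row averages: I=78, II=77, III=141, IV=19, V=105
Highest average = 141 → III.

minimax regret → III; laplace → III (agree)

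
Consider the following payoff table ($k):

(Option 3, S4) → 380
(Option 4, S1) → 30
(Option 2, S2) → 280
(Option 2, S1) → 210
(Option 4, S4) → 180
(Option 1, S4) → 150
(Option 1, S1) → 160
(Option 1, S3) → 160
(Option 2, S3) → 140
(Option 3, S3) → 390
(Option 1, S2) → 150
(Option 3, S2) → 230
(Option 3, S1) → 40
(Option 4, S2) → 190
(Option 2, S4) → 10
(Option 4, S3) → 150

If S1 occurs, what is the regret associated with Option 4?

Best payoff under S1 is 210.
Regret = 210 − 30 = 180.

180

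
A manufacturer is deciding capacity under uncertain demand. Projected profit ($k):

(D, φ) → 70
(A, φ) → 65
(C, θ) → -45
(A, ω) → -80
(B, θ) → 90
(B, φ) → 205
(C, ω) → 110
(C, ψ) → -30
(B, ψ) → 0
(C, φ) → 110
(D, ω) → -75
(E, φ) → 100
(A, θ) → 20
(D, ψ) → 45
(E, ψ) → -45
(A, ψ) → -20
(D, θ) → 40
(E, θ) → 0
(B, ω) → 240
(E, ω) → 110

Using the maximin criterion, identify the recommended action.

Row minima: A=-80, B=0, C=-45, D=-75, E=-45
Best worst-case = 0 → B.

B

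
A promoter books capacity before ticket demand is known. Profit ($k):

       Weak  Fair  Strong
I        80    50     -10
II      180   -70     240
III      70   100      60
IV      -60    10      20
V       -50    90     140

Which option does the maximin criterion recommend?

Row minima: I=-10, II=-70, III=60, IV=-60, V=-50
Best worst-case = 60 → III.

III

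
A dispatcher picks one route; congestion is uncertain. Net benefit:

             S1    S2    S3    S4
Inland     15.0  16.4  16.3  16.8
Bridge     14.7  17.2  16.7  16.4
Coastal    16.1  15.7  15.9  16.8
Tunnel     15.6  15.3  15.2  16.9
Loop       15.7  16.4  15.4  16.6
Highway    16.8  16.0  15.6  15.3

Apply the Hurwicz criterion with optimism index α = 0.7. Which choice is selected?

Coastal

Inland: 0.7·16.8 + 0.3·15.0 = 16.26
Bridge: 0.7·17.2 + 0.3·14.7 = 16.45
Coastal: 0.7·16.8 + 0.3·15.7 = 16.47
Tunnel: 0.7·16.9 + 0.3·15.2 = 16.39
Loop: 0.7·16.6 + 0.3·15.4 = 16.24
Highway: 0.7·16.8 + 0.3·15.3 = 16.35
Highest Hurwicz score = 16.47 → Coastal.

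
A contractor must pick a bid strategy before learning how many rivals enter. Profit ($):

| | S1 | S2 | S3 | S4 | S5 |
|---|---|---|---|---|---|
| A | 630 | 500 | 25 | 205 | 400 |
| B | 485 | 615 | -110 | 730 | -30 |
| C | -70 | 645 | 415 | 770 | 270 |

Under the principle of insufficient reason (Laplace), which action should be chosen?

Row averages: A=352, B=338, C=406
Highest average = 406 → C.

C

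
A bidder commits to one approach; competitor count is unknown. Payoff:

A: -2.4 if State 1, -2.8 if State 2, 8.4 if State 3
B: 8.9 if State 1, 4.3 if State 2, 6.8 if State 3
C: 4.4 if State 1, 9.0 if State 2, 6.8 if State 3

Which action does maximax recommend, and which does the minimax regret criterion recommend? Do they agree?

Row maxima: A=8.4, B=8.9, C=9.0
Best best-case = 9.0 → C.
Column bests: State 1=8.9, State 2=9.0, State 3=8.4.
A regrets: 11.3, 11.8, 0.0 → max 11.8
B regrets: 0.0, 4.7, 1.6 → max 4.7
C regrets: 4.5, 0.0, 1.6 → max 4.5
Smallest max regret = 4.5 → C.

maximax → C; minimax regret → C (agree)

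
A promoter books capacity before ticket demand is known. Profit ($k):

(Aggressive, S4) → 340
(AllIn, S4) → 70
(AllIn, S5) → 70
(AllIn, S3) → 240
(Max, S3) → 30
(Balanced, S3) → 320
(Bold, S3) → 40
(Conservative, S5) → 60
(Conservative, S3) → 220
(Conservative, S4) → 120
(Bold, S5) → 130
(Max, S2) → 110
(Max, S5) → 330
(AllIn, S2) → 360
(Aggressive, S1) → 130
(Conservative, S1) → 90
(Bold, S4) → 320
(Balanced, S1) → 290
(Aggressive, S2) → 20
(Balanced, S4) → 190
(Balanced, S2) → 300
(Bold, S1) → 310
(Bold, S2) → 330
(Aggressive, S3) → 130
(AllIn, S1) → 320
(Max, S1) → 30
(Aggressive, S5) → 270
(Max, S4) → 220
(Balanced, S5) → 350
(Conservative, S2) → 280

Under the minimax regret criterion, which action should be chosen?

Column bests: S1=320, S2=360, S3=320, S4=340, S5=350.
Conservative regrets: 230, 80, 100, 220, 290 → max 290
Balanced regrets: 30, 60, 0, 150, 0 → max 150
Aggressive regrets: 190, 340, 190, 0, 80 → max 340
Bold regrets: 10, 30, 280, 20, 220 → max 280
AllIn regrets: 0, 0, 80, 270, 280 → max 280
Max regrets: 290, 250, 290, 120, 20 → max 290
Smallest max regret = 150 → Balanced.

Balanced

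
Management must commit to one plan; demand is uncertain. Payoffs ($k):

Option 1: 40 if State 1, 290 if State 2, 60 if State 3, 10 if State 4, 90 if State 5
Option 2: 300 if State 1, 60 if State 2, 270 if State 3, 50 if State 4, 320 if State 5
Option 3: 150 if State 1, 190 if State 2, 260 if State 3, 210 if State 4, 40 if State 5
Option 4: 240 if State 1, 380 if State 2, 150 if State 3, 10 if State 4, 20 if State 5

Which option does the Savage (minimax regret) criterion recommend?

Option 1

Column bests: State 1=300, State 2=380, State 3=270, State 4=210, State 5=320.
Option 1 regrets: 260, 90, 210, 200, 230 → max 260
Option 2 regrets: 0, 320, 0, 160, 0 → max 320
Option 3 regrets: 150, 190, 10, 0, 280 → max 280
Option 4 regrets: 60, 0, 120, 200, 300 → max 300
Smallest max regret = 260 → Option 1.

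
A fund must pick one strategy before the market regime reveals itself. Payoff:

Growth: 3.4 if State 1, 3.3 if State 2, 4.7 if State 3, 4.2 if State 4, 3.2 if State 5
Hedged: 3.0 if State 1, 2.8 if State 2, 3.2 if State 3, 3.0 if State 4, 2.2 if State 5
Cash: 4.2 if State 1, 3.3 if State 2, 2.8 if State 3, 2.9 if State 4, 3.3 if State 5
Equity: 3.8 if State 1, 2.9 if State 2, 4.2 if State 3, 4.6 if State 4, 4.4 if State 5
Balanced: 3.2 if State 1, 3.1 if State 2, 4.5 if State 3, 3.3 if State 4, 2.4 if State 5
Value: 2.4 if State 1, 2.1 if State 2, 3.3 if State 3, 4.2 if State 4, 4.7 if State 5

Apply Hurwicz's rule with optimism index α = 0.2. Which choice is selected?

Growth: 0.2·4.7 + 0.8·3.2 = 3.5
Hedged: 0.2·3.2 + 0.8·2.2 = 2.4
Cash: 0.2·4.2 + 0.8·2.8 = 3.08
Equity: 0.2·4.6 + 0.8·2.9 = 3.24
Balanced: 0.2·4.5 + 0.8·2.4 = 2.82
Value: 0.2·4.7 + 0.8·2.1 = 2.62
Highest Hurwicz score = 3.5 → Growth.

Growth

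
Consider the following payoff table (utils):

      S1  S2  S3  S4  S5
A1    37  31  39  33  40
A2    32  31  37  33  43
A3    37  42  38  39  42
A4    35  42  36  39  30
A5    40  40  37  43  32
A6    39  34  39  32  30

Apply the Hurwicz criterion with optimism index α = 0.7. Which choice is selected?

A3

A1: 0.7·40 + 0.3·31 = 37.3
A2: 0.7·43 + 0.3·31 = 39.4
A3: 0.7·42 + 0.3·37 = 40.5
A4: 0.7·42 + 0.3·30 = 38.4
A5: 0.7·43 + 0.3·32 = 39.7
A6: 0.7·39 + 0.3·30 = 36.3
Highest Hurwicz score = 40.5 → A3.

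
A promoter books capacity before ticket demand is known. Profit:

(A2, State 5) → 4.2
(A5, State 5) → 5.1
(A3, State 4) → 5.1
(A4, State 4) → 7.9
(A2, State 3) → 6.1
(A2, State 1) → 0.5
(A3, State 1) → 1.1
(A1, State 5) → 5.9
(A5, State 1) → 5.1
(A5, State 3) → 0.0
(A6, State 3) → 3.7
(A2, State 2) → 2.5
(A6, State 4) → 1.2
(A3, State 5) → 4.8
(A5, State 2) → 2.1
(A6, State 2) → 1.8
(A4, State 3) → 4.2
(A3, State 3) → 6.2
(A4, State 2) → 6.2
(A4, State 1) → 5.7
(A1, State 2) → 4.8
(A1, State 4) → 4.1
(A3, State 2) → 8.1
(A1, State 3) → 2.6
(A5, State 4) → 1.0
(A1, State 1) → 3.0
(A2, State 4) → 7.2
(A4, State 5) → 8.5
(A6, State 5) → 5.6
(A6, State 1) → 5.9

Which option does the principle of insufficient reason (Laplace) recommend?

Row averages: A1=4.08, A2=4.1, A3=5.06, A4=6.5, A5=2.66, A6=3.64
Highest average = 6.5 → A4.

A4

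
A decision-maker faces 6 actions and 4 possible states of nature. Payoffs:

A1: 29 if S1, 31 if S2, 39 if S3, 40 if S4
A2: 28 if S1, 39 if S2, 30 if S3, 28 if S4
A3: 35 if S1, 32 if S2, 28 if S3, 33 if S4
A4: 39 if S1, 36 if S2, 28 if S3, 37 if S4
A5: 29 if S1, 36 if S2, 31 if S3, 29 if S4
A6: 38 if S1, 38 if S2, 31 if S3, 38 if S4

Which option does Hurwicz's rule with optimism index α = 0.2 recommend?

A6

A1: 0.2·40 + 0.8·29 = 31.2
A2: 0.2·39 + 0.8·28 = 30.2
A3: 0.2·35 + 0.8·28 = 29.4
A4: 0.2·39 + 0.8·28 = 30.2
A5: 0.2·36 + 0.8·29 = 30.4
A6: 0.2·38 + 0.8·31 = 32.4
Highest Hurwicz score = 32.4 → A6.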